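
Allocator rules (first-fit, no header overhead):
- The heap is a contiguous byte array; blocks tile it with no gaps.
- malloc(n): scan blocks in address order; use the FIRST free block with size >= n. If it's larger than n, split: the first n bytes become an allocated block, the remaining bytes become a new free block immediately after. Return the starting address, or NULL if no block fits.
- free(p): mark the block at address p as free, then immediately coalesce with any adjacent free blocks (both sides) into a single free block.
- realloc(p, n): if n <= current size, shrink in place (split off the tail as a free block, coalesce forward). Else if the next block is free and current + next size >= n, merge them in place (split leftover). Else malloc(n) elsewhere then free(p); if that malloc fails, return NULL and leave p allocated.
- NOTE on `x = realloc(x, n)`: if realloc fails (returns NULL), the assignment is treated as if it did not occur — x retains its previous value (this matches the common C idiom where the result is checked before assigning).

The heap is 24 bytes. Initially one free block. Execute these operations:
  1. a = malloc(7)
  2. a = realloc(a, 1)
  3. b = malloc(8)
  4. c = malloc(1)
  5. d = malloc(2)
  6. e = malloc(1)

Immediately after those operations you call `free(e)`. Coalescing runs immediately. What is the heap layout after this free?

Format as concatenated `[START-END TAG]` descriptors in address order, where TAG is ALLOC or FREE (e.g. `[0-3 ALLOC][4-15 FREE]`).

Answer: [0-0 ALLOC][1-8 ALLOC][9-9 ALLOC][10-11 ALLOC][12-23 FREE]

Derivation:
Op 1: a = malloc(7) -> a = 0; heap: [0-6 ALLOC][7-23 FREE]
Op 2: a = realloc(a, 1) -> a = 0; heap: [0-0 ALLOC][1-23 FREE]
Op 3: b = malloc(8) -> b = 1; heap: [0-0 ALLOC][1-8 ALLOC][9-23 FREE]
Op 4: c = malloc(1) -> c = 9; heap: [0-0 ALLOC][1-8 ALLOC][9-9 ALLOC][10-23 FREE]
Op 5: d = malloc(2) -> d = 10; heap: [0-0 ALLOC][1-8 ALLOC][9-9 ALLOC][10-11 ALLOC][12-23 FREE]
Op 6: e = malloc(1) -> e = 12; heap: [0-0 ALLOC][1-8 ALLOC][9-9 ALLOC][10-11 ALLOC][12-12 ALLOC][13-23 FREE]
free(e): e = 12 -> block [12-12 ALLOC]; mark free, coalesce with adjacent free neighbors -> [0-0 ALLOC][1-8 ALLOC][9-9 ALLOC][10-11 ALLOC][12-23 FREE]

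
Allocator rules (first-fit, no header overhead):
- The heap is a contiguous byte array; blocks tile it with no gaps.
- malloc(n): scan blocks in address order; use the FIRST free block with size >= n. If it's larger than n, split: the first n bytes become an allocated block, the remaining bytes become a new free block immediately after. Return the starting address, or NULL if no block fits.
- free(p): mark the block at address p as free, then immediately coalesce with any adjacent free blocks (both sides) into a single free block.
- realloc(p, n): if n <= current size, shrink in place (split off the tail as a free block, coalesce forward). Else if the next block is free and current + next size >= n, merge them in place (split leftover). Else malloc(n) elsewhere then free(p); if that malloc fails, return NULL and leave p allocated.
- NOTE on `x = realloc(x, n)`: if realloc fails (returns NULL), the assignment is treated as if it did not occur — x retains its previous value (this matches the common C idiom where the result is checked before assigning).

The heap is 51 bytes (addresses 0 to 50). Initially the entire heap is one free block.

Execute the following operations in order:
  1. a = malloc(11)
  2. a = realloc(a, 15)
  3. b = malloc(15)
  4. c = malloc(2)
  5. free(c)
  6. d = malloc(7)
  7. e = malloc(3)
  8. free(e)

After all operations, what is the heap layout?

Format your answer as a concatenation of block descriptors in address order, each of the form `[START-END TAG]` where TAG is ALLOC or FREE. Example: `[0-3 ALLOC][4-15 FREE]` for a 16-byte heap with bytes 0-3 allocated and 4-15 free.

Answer: [0-14 ALLOC][15-29 ALLOC][30-36 ALLOC][37-50 FREE]

Derivation:
Op 1: a = malloc(11) -> a = 0; heap: [0-10 ALLOC][11-50 FREE]
Op 2: a = realloc(a, 15) -> a = 0; heap: [0-14 ALLOC][15-50 FREE]
Op 3: b = malloc(15) -> b = 15; heap: [0-14 ALLOC][15-29 ALLOC][30-50 FREE]
Op 4: c = malloc(2) -> c = 30; heap: [0-14 ALLOC][15-29 ALLOC][30-31 ALLOC][32-50 FREE]
Op 5: free(c) -> (freed c); heap: [0-14 ALLOC][15-29 ALLOC][30-50 FREE]
Op 6: d = malloc(7) -> d = 30; heap: [0-14 ALLOC][15-29 ALLOC][30-36 ALLOC][37-50 FREE]
Op 7: e = malloc(3) -> e = 37; heap: [0-14 ALLOC][15-29 ALLOC][30-36 ALLOC][37-39 ALLOC][40-50 FREE]
Op 8: free(e) -> (freed e); heap: [0-14 ALLOC][15-29 ALLOC][30-36 ALLOC][37-50 FREE]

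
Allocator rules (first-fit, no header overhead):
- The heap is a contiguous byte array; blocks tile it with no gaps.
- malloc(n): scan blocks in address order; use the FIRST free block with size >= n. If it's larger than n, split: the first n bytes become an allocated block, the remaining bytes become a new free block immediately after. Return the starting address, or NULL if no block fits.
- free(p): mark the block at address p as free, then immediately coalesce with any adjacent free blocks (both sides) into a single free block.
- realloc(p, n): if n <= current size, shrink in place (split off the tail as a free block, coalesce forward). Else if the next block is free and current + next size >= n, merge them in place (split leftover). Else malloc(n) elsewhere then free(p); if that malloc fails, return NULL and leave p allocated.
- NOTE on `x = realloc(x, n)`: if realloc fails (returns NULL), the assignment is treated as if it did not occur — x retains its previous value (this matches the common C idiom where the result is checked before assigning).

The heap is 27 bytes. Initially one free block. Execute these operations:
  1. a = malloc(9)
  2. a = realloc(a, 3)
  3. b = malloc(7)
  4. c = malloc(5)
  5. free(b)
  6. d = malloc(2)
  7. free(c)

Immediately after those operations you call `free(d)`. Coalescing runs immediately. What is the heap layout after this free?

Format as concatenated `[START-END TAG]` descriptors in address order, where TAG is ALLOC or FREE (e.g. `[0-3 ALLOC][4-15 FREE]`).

Op 1: a = malloc(9) -> a = 0; heap: [0-8 ALLOC][9-26 FREE]
Op 2: a = realloc(a, 3) -> a = 0; heap: [0-2 ALLOC][3-26 FREE]
Op 3: b = malloc(7) -> b = 3; heap: [0-2 ALLOC][3-9 ALLOC][10-26 FREE]
Op 4: c = malloc(5) -> c = 10; heap: [0-2 ALLOC][3-9 ALLOC][10-14 ALLOC][15-26 FREE]
Op 5: free(b) -> (freed b); heap: [0-2 ALLOC][3-9 FREE][10-14 ALLOC][15-26 FREE]
Op 6: d = malloc(2) -> d = 3; heap: [0-2 ALLOC][3-4 ALLOC][5-9 FREE][10-14 ALLOC][15-26 FREE]
Op 7: free(c) -> (freed c); heap: [0-2 ALLOC][3-4 ALLOC][5-26 FREE]
free(d): d = 3 -> block [3-4 ALLOC]; mark free, coalesce with adjacent free neighbors -> [0-2 ALLOC][3-26 FREE]

Answer: [0-2 ALLOC][3-26 FREE]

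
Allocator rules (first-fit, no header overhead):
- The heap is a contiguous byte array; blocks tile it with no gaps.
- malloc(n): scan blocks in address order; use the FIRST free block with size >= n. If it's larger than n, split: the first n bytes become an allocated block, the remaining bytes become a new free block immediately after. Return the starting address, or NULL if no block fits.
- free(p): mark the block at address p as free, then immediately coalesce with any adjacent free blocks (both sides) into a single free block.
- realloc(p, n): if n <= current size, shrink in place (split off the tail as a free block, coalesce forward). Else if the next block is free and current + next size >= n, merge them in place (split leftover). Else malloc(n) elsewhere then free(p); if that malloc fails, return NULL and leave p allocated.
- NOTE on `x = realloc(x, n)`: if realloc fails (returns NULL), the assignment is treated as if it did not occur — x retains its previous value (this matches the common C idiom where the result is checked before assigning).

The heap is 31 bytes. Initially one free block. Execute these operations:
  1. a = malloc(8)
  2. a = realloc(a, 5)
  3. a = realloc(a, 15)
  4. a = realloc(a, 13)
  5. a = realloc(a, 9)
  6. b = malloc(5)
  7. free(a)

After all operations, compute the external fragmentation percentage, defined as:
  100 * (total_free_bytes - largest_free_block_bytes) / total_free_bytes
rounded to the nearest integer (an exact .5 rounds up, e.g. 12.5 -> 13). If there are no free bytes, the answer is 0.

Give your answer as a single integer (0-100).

Answer: 35

Derivation:
Op 1: a = malloc(8) -> a = 0; heap: [0-7 ALLOC][8-30 FREE]
Op 2: a = realloc(a, 5) -> a = 0; heap: [0-4 ALLOC][5-30 FREE]
Op 3: a = realloc(a, 15) -> a = 0; heap: [0-14 ALLOC][15-30 FREE]
Op 4: a = realloc(a, 13) -> a = 0; heap: [0-12 ALLOC][13-30 FREE]
Op 5: a = realloc(a, 9) -> a = 0; heap: [0-8 ALLOC][9-30 FREE]
Op 6: b = malloc(5) -> b = 9; heap: [0-8 ALLOC][9-13 ALLOC][14-30 FREE]
Op 7: free(a) -> (freed a); heap: [0-8 FREE][9-13 ALLOC][14-30 FREE]
Free blocks: [9 17] total_free=26 largest=17 -> 100*(26-17)/26 = 900/26 ≈ 34.615 -> rounds to 35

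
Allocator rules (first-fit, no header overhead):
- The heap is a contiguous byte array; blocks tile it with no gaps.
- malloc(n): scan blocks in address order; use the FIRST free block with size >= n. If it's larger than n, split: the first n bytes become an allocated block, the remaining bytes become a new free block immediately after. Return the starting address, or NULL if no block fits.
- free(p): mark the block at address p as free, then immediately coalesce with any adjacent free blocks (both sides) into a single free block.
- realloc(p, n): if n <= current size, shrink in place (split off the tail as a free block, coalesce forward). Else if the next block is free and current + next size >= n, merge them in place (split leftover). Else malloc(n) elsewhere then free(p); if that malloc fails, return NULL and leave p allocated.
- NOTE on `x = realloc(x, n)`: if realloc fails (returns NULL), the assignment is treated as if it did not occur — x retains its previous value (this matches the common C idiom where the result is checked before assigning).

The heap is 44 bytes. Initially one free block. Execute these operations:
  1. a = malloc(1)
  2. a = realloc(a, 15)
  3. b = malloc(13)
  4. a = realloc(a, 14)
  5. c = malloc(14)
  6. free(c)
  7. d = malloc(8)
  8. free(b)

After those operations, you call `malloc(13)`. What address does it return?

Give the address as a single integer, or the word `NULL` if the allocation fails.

Op 1: a = malloc(1) -> a = 0; heap: [0-0 ALLOC][1-43 FREE]
Op 2: a = realloc(a, 15) -> a = 0; heap: [0-14 ALLOC][15-43 FREE]
Op 3: b = malloc(13) -> b = 15; heap: [0-14 ALLOC][15-27 ALLOC][28-43 FREE]
Op 4: a = realloc(a, 14) -> a = 0; heap: [0-13 ALLOC][14-14 FREE][15-27 ALLOC][28-43 FREE]
Op 5: c = malloc(14) -> c = 28; heap: [0-13 ALLOC][14-14 FREE][15-27 ALLOC][28-41 ALLOC][42-43 FREE]
Op 6: free(c) -> (freed c); heap: [0-13 ALLOC][14-14 FREE][15-27 ALLOC][28-43 FREE]
Op 7: d = malloc(8) -> d = 28; heap: [0-13 ALLOC][14-14 FREE][15-27 ALLOC][28-35 ALLOC][36-43 FREE]
Op 8: free(b) -> (freed b); heap: [0-13 ALLOC][14-27 FREE][28-35 ALLOC][36-43 FREE]
malloc(13): first-fit scan over [0-13 ALLOC][14-27 FREE][28-35 ALLOC][36-43 FREE] -> 14

Answer: 14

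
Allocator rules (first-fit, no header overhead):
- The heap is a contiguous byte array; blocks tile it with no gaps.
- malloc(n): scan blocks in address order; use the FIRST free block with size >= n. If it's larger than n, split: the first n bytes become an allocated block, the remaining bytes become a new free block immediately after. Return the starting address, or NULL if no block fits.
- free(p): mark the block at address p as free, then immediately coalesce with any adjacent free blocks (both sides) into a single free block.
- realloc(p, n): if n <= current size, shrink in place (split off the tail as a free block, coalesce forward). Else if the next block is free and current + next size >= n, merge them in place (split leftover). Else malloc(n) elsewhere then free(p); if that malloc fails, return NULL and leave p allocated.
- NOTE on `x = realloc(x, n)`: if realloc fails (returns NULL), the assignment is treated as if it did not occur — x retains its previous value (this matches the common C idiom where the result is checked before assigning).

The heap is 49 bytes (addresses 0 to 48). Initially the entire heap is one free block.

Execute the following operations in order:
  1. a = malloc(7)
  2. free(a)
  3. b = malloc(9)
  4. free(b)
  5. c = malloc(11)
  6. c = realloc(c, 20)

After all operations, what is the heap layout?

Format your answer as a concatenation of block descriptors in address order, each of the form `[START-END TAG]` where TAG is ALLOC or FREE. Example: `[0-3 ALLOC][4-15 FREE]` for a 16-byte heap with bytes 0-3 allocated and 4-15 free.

Answer: [0-19 ALLOC][20-48 FREE]

Derivation:
Op 1: a = malloc(7) -> a = 0; heap: [0-6 ALLOC][7-48 FREE]
Op 2: free(a) -> (freed a); heap: [0-48 FREE]
Op 3: b = malloc(9) -> b = 0; heap: [0-8 ALLOC][9-48 FREE]
Op 4: free(b) -> (freed b); heap: [0-48 FREE]
Op 5: c = malloc(11) -> c = 0; heap: [0-10 ALLOC][11-48 FREE]
Op 6: c = realloc(c, 20) -> c = 0; heap: [0-19 ALLOC][20-48 FREE]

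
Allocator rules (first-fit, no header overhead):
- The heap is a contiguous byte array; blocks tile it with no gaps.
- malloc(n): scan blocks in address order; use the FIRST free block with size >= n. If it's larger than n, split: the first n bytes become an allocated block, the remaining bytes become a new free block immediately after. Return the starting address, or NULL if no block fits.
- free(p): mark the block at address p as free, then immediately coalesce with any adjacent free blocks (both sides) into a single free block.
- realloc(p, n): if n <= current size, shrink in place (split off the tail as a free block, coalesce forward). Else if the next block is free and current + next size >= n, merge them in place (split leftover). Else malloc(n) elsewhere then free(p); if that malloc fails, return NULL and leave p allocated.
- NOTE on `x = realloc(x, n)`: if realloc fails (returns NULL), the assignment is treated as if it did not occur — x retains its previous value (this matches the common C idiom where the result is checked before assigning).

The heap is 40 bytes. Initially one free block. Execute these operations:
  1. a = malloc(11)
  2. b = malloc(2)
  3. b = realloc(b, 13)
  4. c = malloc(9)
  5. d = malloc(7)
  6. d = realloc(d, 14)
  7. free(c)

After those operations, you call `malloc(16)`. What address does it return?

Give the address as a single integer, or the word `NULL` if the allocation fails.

Op 1: a = malloc(11) -> a = 0; heap: [0-10 ALLOC][11-39 FREE]
Op 2: b = malloc(2) -> b = 11; heap: [0-10 ALLOC][11-12 ALLOC][13-39 FREE]
Op 3: b = realloc(b, 13) -> b = 11; heap: [0-10 ALLOC][11-23 ALLOC][24-39 FREE]
Op 4: c = malloc(9) -> c = 24; heap: [0-10 ALLOC][11-23 ALLOC][24-32 ALLOC][33-39 FREE]
Op 5: d = malloc(7) -> d = 33; heap: [0-10 ALLOC][11-23 ALLOC][24-32 ALLOC][33-39 ALLOC]
Op 6: d = realloc(d, 14) -> NULL (d unchanged); heap: [0-10 ALLOC][11-23 ALLOC][24-32 ALLOC][33-39 ALLOC]
Op 7: free(c) -> (freed c); heap: [0-10 ALLOC][11-23 ALLOC][24-32 FREE][33-39 ALLOC]
malloc(16): first-fit scan over [0-10 ALLOC][11-23 ALLOC][24-32 FREE][33-39 ALLOC] -> NULL

Answer: NULL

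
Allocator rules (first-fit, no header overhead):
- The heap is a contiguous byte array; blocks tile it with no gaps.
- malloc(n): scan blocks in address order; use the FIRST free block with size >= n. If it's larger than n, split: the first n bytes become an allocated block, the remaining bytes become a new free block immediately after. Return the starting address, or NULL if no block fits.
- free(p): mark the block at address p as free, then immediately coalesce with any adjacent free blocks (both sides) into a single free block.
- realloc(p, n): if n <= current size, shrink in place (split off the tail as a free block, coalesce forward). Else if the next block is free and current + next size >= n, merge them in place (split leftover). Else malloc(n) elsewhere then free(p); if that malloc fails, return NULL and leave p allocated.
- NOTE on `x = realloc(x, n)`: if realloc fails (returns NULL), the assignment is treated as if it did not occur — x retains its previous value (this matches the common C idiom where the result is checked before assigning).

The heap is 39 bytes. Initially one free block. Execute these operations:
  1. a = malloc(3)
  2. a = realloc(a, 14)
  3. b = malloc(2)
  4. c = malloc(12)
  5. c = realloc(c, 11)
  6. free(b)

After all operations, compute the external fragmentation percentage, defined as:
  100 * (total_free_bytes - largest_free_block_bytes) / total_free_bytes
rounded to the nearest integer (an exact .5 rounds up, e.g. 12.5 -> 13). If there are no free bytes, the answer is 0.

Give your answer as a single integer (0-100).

Op 1: a = malloc(3) -> a = 0; heap: [0-2 ALLOC][3-38 FREE]
Op 2: a = realloc(a, 14) -> a = 0; heap: [0-13 ALLOC][14-38 FREE]
Op 3: b = malloc(2) -> b = 14; heap: [0-13 ALLOC][14-15 ALLOC][16-38 FREE]
Op 4: c = malloc(12) -> c = 16; heap: [0-13 ALLOC][14-15 ALLOC][16-27 ALLOC][28-38 FREE]
Op 5: c = realloc(c, 11) -> c = 16; heap: [0-13 ALLOC][14-15 ALLOC][16-26 ALLOC][27-38 FREE]
Op 6: free(b) -> (freed b); heap: [0-13 ALLOC][14-15 FREE][16-26 ALLOC][27-38 FREE]
Free blocks: [2 12] total_free=14 largest=12 -> 100*(14-12)/14 = 200/14 ≈ 14.286 -> rounds to 14

Answer: 14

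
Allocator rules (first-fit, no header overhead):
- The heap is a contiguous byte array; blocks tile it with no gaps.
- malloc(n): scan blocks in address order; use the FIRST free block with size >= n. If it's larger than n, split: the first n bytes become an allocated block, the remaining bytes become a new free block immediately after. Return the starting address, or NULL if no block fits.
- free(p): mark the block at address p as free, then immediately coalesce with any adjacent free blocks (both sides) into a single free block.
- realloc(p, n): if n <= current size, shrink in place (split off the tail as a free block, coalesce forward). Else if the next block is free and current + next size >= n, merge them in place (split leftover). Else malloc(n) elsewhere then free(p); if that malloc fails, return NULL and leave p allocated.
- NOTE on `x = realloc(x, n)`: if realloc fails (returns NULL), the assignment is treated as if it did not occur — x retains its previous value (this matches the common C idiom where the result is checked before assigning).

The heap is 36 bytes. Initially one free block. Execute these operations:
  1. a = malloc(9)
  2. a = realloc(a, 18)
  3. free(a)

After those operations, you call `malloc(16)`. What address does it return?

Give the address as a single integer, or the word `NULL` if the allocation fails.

Answer: 0

Derivation:
Op 1: a = malloc(9) -> a = 0; heap: [0-8 ALLOC][9-35 FREE]
Op 2: a = realloc(a, 18) -> a = 0; heap: [0-17 ALLOC][18-35 FREE]
Op 3: free(a) -> (freed a); heap: [0-35 FREE]
malloc(16): first-fit scan over [0-35 FREE] -> 0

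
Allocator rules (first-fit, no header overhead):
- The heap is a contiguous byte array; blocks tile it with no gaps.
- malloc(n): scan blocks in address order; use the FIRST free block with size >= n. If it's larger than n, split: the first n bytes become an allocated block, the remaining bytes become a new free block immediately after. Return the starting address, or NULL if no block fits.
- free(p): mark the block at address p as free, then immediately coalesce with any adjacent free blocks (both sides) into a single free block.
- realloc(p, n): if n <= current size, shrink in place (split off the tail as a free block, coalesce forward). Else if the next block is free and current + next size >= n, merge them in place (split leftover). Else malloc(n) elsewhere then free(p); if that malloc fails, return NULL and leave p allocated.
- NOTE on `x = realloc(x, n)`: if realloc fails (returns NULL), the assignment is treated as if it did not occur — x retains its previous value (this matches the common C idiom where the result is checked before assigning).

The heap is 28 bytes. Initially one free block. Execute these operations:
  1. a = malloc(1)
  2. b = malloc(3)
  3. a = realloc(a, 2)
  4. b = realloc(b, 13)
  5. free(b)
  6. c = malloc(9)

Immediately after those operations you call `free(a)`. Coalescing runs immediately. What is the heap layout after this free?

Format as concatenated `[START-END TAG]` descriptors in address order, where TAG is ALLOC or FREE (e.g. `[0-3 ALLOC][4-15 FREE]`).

Op 1: a = malloc(1) -> a = 0; heap: [0-0 ALLOC][1-27 FREE]
Op 2: b = malloc(3) -> b = 1; heap: [0-0 ALLOC][1-3 ALLOC][4-27 FREE]
Op 3: a = realloc(a, 2) -> a = 4; heap: [0-0 FREE][1-3 ALLOC][4-5 ALLOC][6-27 FREE]
Op 4: b = realloc(b, 13) -> b = 6; heap: [0-3 FREE][4-5 ALLOC][6-18 ALLOC][19-27 FREE]
Op 5: free(b) -> (freed b); heap: [0-3 FREE][4-5 ALLOC][6-27 FREE]
Op 6: c = malloc(9) -> c = 6; heap: [0-3 FREE][4-5 ALLOC][6-14 ALLOC][15-27 FREE]
free(a): a = 4 -> block [4-5 ALLOC]; mark free, coalesce with adjacent free neighbors -> [0-5 FREE][6-14 ALLOC][15-27 FREE]

Answer: [0-5 FREE][6-14 ALLOC][15-27 FREE]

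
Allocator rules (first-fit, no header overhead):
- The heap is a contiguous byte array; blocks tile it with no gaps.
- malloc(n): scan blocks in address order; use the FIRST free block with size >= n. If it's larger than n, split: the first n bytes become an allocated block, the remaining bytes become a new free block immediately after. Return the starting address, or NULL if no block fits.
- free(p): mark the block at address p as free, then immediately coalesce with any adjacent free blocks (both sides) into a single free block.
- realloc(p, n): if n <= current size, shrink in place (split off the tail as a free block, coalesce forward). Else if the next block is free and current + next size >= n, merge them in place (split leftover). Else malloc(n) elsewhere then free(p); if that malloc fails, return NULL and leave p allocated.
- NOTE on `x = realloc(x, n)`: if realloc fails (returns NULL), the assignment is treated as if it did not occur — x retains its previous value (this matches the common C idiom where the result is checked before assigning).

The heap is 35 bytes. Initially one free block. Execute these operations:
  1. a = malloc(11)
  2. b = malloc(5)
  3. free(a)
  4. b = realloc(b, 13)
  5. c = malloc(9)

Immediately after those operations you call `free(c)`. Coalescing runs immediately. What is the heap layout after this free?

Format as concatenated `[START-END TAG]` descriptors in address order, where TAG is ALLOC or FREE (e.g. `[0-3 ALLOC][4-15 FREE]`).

Answer: [0-10 FREE][11-23 ALLOC][24-34 FREE]

Derivation:
Op 1: a = malloc(11) -> a = 0; heap: [0-10 ALLOC][11-34 FREE]
Op 2: b = malloc(5) -> b = 11; heap: [0-10 ALLOC][11-15 ALLOC][16-34 FREE]
Op 3: free(a) -> (freed a); heap: [0-10 FREE][11-15 ALLOC][16-34 FREE]
Op 4: b = realloc(b, 13) -> b = 11; heap: [0-10 FREE][11-23 ALLOC][24-34 FREE]
Op 5: c = malloc(9) -> c = 0; heap: [0-8 ALLOC][9-10 FREE][11-23 ALLOC][24-34 FREE]
free(c): c = 0 -> block [0-8 ALLOC]; mark free, coalesce with adjacent free neighbors -> [0-10 FREE][11-23 ALLOC][24-34 FREE]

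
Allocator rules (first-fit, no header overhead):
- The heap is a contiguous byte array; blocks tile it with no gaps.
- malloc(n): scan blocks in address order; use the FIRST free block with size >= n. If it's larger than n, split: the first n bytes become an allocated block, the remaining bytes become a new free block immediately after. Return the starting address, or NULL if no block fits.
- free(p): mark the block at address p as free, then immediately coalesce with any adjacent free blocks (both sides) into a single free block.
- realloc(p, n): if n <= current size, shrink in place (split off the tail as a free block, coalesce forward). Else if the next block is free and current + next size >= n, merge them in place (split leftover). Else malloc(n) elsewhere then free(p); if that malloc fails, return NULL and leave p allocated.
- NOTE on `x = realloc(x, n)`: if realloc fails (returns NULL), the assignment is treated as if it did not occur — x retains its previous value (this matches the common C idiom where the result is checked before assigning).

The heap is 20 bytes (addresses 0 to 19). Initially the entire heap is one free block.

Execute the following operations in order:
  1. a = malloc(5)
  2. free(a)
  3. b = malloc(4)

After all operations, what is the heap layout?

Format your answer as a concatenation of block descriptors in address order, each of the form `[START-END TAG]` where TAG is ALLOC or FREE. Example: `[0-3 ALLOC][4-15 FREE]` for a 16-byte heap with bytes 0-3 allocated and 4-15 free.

Op 1: a = malloc(5) -> a = 0; heap: [0-4 ALLOC][5-19 FREE]
Op 2: free(a) -> (freed a); heap: [0-19 FREE]
Op 3: b = malloc(4) -> b = 0; heap: [0-3 ALLOC][4-19 FREE]

Answer: [0-3 ALLOC][4-19 FREE]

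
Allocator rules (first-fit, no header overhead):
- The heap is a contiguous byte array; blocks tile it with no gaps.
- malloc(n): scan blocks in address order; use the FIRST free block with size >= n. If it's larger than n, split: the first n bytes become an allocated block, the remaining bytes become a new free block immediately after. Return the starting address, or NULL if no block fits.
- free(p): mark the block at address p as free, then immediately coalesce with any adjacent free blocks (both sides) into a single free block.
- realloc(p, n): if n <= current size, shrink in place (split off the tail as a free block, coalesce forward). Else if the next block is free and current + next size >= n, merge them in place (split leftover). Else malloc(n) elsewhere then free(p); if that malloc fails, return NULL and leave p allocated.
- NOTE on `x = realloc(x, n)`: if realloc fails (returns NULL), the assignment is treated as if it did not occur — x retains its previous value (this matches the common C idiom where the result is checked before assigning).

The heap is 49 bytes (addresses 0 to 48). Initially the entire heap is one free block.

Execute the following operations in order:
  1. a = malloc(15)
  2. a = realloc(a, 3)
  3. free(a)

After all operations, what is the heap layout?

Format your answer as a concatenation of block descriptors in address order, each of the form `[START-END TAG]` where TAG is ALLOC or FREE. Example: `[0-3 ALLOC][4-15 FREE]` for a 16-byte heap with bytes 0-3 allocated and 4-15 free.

Answer: [0-48 FREE]

Derivation:
Op 1: a = malloc(15) -> a = 0; heap: [0-14 ALLOC][15-48 FREE]
Op 2: a = realloc(a, 3) -> a = 0; heap: [0-2 ALLOC][3-48 FREE]
Op 3: free(a) -> (freed a); heap: [0-48 FREE]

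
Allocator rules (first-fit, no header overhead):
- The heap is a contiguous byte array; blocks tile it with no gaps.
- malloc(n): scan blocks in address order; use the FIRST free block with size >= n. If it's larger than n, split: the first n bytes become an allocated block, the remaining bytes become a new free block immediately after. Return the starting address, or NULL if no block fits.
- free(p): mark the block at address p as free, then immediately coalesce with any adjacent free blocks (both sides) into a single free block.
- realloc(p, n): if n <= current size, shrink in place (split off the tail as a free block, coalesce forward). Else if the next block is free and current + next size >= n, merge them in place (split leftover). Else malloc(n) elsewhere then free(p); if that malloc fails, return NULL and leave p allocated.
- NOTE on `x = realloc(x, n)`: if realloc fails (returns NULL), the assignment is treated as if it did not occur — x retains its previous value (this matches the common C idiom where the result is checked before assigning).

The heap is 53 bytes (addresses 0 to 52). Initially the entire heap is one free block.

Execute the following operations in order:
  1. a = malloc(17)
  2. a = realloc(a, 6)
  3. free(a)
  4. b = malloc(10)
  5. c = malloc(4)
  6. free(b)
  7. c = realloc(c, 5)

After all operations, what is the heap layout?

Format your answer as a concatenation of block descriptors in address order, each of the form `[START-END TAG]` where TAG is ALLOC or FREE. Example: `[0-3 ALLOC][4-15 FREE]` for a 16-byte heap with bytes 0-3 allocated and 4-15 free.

Answer: [0-9 FREE][10-14 ALLOC][15-52 FREE]

Derivation:
Op 1: a = malloc(17) -> a = 0; heap: [0-16 ALLOC][17-52 FREE]
Op 2: a = realloc(a, 6) -> a = 0; heap: [0-5 ALLOC][6-52 FREE]
Op 3: free(a) -> (freed a); heap: [0-52 FREE]
Op 4: b = malloc(10) -> b = 0; heap: [0-9 ALLOC][10-52 FREE]
Op 5: c = malloc(4) -> c = 10; heap: [0-9 ALLOC][10-13 ALLOC][14-52 FREE]
Op 6: free(b) -> (freed b); heap: [0-9 FREE][10-13 ALLOC][14-52 FREE]
Op 7: c = realloc(c, 5) -> c = 10; heap: [0-9 FREE][10-14 ALLOC][15-52 FREE]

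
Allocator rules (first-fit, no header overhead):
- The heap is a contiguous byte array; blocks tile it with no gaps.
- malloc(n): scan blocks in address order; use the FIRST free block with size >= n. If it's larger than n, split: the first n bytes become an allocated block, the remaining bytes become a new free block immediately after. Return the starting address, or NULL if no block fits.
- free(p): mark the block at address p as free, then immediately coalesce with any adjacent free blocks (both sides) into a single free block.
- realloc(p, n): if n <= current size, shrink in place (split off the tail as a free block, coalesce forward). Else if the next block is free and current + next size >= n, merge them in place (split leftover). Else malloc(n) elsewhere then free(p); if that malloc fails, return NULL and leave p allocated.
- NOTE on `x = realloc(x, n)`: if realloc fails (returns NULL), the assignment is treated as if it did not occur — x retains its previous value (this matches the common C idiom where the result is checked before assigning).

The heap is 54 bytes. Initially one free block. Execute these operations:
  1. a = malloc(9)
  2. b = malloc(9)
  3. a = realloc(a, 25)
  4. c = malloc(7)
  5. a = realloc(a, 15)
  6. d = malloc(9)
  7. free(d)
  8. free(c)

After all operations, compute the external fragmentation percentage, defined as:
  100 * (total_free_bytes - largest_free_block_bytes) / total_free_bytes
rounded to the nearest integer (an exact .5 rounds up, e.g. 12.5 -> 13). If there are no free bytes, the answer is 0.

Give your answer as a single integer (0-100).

Answer: 30

Derivation:
Op 1: a = malloc(9) -> a = 0; heap: [0-8 ALLOC][9-53 FREE]
Op 2: b = malloc(9) -> b = 9; heap: [0-8 ALLOC][9-17 ALLOC][18-53 FREE]
Op 3: a = realloc(a, 25) -> a = 18; heap: [0-8 FREE][9-17 ALLOC][18-42 ALLOC][43-53 FREE]
Op 4: c = malloc(7) -> c = 0; heap: [0-6 ALLOC][7-8 FREE][9-17 ALLOC][18-42 ALLOC][43-53 FREE]
Op 5: a = realloc(a, 15) -> a = 18; heap: [0-6 ALLOC][7-8 FREE][9-17 ALLOC][18-32 ALLOC][33-53 FREE]
Op 6: d = malloc(9) -> d = 33; heap: [0-6 ALLOC][7-8 FREE][9-17 ALLOC][18-32 ALLOC][33-41 ALLOC][42-53 FREE]
Op 7: free(d) -> (freed d); heap: [0-6 ALLOC][7-8 FREE][9-17 ALLOC][18-32 ALLOC][33-53 FREE]
Op 8: free(c) -> (freed c); heap: [0-8 FREE][9-17 ALLOC][18-32 ALLOC][33-53 FREE]
Free blocks: [9 21] total_free=30 largest=21 -> 100*(30-21)/30 = 900/30 = 30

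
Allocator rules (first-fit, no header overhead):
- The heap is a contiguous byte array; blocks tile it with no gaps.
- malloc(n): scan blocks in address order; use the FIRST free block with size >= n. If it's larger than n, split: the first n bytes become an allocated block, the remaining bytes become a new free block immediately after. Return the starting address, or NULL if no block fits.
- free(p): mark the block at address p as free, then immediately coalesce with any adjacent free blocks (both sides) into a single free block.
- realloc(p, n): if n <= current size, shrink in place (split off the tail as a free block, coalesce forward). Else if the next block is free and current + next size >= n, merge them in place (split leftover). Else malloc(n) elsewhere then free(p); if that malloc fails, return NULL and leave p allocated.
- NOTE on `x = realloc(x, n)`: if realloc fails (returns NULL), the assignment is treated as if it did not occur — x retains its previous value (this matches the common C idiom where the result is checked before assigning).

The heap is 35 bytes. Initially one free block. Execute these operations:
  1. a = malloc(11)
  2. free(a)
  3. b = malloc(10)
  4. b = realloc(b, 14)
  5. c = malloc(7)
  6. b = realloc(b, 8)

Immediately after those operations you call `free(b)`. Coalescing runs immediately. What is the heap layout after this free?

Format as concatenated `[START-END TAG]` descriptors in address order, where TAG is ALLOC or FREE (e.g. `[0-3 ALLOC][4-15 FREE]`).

Op 1: a = malloc(11) -> a = 0; heap: [0-10 ALLOC][11-34 FREE]
Op 2: free(a) -> (freed a); heap: [0-34 FREE]
Op 3: b = malloc(10) -> b = 0; heap: [0-9 ALLOC][10-34 FREE]
Op 4: b = realloc(b, 14) -> b = 0; heap: [0-13 ALLOC][14-34 FREE]
Op 5: c = malloc(7) -> c = 14; heap: [0-13 ALLOC][14-20 ALLOC][21-34 FREE]
Op 6: b = realloc(b, 8) -> b = 0; heap: [0-7 ALLOC][8-13 FREE][14-20 ALLOC][21-34 FREE]
free(b): b = 0 -> block [0-7 ALLOC]; mark free, coalesce with adjacent free neighbors -> [0-13 FREE][14-20 ALLOC][21-34 FREE]

Answer: [0-13 FREE][14-20 ALLOC][21-34 FREE]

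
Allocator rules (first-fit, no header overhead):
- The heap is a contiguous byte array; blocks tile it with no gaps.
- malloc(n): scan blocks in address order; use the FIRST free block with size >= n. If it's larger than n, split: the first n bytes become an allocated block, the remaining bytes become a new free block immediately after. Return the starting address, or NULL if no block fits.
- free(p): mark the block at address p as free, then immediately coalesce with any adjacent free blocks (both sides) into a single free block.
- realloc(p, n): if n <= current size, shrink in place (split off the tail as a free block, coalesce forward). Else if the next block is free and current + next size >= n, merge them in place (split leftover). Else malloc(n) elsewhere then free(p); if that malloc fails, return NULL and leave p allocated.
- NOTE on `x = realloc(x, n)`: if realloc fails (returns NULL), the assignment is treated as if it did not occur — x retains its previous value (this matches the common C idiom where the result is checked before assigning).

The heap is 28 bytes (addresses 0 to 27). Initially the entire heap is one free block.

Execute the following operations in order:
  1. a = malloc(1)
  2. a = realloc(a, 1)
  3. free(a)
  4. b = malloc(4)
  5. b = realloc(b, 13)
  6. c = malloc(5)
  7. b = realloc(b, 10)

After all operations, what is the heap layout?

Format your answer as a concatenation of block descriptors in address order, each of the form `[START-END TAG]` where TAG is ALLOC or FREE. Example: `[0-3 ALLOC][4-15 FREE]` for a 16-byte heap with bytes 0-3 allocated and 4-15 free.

Op 1: a = malloc(1) -> a = 0; heap: [0-0 ALLOC][1-27 FREE]
Op 2: a = realloc(a, 1) -> a = 0; heap: [0-0 ALLOC][1-27 FREE]
Op 3: free(a) -> (freed a); heap: [0-27 FREE]
Op 4: b = malloc(4) -> b = 0; heap: [0-3 ALLOC][4-27 FREE]
Op 5: b = realloc(b, 13) -> b = 0; heap: [0-12 ALLOC][13-27 FREE]
Op 6: c = malloc(5) -> c = 13; heap: [0-12 ALLOC][13-17 ALLOC][18-27 FREE]
Op 7: b = realloc(b, 10) -> b = 0; heap: [0-9 ALLOC][10-12 FREE][13-17 ALLOC][18-27 FREE]

Answer: [0-9 ALLOC][10-12 FREE][13-17 ALLOC][18-27 FREE]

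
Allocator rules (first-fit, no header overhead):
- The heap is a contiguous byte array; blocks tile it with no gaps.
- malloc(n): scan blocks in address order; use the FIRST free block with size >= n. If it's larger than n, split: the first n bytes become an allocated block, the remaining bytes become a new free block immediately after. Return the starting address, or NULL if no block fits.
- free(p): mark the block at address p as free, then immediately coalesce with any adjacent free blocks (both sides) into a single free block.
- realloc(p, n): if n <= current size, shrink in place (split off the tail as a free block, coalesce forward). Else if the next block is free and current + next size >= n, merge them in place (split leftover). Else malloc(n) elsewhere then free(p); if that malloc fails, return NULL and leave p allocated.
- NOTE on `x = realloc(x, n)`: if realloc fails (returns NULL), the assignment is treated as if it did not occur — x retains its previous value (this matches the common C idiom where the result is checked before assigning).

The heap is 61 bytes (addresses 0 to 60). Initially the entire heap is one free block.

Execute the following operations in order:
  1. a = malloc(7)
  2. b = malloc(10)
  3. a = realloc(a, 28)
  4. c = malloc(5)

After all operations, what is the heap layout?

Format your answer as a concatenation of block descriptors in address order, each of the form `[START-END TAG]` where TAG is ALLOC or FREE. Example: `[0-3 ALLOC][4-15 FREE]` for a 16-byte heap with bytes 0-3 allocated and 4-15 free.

Answer: [0-4 ALLOC][5-6 FREE][7-16 ALLOC][17-44 ALLOC][45-60 FREE]

Derivation:
Op 1: a = malloc(7) -> a = 0; heap: [0-6 ALLOC][7-60 FREE]
Op 2: b = malloc(10) -> b = 7; heap: [0-6 ALLOC][7-16 ALLOC][17-60 FREE]
Op 3: a = realloc(a, 28) -> a = 17; heap: [0-6 FREE][7-16 ALLOC][17-44 ALLOC][45-60 FREE]
Op 4: c = malloc(5) -> c = 0; heap: [0-4 ALLOC][5-6 FREE][7-16 ALLOC][17-44 ALLOC][45-60 FREE]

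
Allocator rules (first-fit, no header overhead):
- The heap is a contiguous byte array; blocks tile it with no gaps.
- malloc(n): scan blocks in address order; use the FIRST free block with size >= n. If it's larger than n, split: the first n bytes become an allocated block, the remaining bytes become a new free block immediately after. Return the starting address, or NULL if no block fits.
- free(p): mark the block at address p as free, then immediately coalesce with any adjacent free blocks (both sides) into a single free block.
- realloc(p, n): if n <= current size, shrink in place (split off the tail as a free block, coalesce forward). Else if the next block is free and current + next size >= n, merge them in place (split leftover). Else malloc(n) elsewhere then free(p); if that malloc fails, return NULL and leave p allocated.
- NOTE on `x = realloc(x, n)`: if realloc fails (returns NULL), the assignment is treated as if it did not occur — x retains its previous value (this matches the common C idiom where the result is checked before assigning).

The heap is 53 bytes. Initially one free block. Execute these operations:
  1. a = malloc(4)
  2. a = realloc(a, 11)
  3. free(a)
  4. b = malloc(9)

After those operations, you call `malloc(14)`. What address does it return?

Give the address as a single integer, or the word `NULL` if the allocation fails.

Answer: 9

Derivation:
Op 1: a = malloc(4) -> a = 0; heap: [0-3 ALLOC][4-52 FREE]
Op 2: a = realloc(a, 11) -> a = 0; heap: [0-10 ALLOC][11-52 FREE]
Op 3: free(a) -> (freed a); heap: [0-52 FREE]
Op 4: b = malloc(9) -> b = 0; heap: [0-8 ALLOC][9-52 FREE]
malloc(14): first-fit scan over [0-8 ALLOC][9-52 FREE] -> 9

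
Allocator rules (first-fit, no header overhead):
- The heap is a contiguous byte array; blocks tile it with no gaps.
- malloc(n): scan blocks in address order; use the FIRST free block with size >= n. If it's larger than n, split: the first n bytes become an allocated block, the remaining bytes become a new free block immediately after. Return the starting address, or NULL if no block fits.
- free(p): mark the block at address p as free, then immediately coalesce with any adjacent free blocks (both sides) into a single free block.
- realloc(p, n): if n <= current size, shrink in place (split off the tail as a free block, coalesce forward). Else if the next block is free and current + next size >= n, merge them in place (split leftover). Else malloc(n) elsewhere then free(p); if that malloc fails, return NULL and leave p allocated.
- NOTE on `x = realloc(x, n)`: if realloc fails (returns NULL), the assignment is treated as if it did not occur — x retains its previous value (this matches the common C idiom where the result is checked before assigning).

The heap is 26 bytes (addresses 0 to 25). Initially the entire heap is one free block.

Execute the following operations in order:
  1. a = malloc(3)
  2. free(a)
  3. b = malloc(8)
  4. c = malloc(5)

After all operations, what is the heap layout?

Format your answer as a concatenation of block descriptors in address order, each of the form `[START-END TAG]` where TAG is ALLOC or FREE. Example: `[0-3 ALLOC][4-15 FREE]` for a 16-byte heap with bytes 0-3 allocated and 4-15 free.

Answer: [0-7 ALLOC][8-12 ALLOC][13-25 FREE]

Derivation:
Op 1: a = malloc(3) -> a = 0; heap: [0-2 ALLOC][3-25 FREE]
Op 2: free(a) -> (freed a); heap: [0-25 FREE]
Op 3: b = malloc(8) -> b = 0; heap: [0-7 ALLOC][8-25 FREE]
Op 4: c = malloc(5) -> c = 8; heap: [0-7 ALLOC][8-12 ALLOC][13-25 FREE]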